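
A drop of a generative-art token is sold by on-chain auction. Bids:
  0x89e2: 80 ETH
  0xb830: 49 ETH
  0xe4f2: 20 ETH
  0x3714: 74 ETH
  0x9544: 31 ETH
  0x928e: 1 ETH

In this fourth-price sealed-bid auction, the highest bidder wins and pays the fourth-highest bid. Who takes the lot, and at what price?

0x89e2 pays 31 ETH

Bids in order: 80 (0x89e2) > 74 (0x3714) > 49 (0xb830) > 31 (0x9544) > 20 (0xe4f2) > 1 (0x928e)
0x89e2 wins; payment is bid #4 in the ranking = 31 ETH.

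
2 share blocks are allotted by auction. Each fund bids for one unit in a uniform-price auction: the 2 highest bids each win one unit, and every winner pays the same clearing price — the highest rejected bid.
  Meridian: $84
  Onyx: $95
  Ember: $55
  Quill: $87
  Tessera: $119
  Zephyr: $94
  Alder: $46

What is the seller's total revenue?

Bids ranked high→low: 119 (Tessera), 95 (Onyx), 94 (Zephyr), 87 (Quill), …
Top 2: Tessera, Onyx.
Highest unsuccessful bid: $94 → clearing price.
Total revenue = 2 × $94 = $188.

Total revenue: $188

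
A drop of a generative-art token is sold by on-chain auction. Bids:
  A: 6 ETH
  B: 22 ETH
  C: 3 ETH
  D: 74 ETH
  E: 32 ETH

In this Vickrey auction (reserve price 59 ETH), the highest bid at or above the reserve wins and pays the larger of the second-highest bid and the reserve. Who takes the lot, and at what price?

D pays 59 ETH

Rule: the highest bid at or above the reserve wins and pays the larger of the second-highest bid and the reserve.
Bids ranked: 74 (D) > 32 (E) > 22 (B) > 6 (A) > 3 (C)
Highest eligible bid: D at 74 ETH.
max(second-highest 32 ETH, reserve 59 ETH) = 59 ETH.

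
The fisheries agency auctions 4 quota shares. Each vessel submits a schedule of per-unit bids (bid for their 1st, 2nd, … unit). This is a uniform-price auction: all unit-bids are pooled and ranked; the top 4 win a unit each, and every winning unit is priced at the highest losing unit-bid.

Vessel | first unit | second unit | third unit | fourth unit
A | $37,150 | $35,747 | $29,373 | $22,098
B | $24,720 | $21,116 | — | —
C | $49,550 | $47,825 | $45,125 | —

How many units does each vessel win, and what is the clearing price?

All unit-bids, highest first — top 4: 49,550 (C-1), 47,825 (C-2), 45,125 (C-3), 37,150 (A-1)
The (k+1)-th unit-bid is $35,747.
Allocation: A 1, C 3.

A 1, C 3; clearing price $35,747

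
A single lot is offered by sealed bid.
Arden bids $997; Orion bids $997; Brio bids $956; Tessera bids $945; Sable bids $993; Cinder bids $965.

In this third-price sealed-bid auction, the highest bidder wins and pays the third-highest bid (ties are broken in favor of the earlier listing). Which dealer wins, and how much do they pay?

Bids ranked: 997 (Arden) > 997 (Orion) > 993 (Sable) > 965 (Cinder) > 956 (Brio) > 945 (Tessera)
Tie at $997 → Arden wins by tie-break.
Arden is highest; pays the third-highest bid, $993.

Arden pays $993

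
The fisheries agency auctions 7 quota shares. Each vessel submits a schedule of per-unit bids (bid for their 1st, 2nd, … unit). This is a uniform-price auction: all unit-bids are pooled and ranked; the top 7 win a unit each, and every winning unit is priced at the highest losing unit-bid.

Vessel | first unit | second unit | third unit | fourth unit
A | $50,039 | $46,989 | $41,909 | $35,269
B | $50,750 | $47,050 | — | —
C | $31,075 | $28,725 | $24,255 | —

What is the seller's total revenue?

Total revenue: $201,075

Merging the schedules and taking the best 7: 50,750 (B-1), 50,039 (A-1), 47,050 (B-2), 46,989 (A-2), 41,909 (A-3), 35,269 (A-4), 31,075 (C-1)
First bid not allocated: $28,725.
Allocation: A 4, B 2, C 1. Every unit priced at $28,725.
Revenue = 7 × 28,725 = $201,075.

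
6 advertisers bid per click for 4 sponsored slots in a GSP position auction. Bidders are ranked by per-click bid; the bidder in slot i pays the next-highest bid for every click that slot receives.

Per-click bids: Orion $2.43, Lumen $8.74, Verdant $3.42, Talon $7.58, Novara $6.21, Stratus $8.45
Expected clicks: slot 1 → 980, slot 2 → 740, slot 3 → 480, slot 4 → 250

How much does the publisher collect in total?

Sorting advertisers: $8.74 (Lumen) > $8.45 (Stratus) > $7.58 (Talon) > $6.21 (Novara) > $3.42 (Verdant) > …
Slot 1: Lumen pays $8.45 × 980 = $8281.00
Slot 2: Stratus pays $7.58 × 740 = $5609.20
Slot 3: Talon pays $6.21 × 480 = $2980.80
Slot 4: Novara pays $3.42 × 250 = $855.00
Total = $17726.00

Total revenue: $17726.00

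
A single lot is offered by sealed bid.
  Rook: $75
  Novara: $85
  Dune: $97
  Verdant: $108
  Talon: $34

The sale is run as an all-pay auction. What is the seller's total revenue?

Total revenue: $399

Bids ranked: 108 (Verdant) > 97 (Dune) > 85 (Novara) > 75 (Rook) > 34 (Talon)
Every bidder forfeits their bid regardless of winning.
Revenue = 75 + 85 + 97 + 108 + 34 = $399.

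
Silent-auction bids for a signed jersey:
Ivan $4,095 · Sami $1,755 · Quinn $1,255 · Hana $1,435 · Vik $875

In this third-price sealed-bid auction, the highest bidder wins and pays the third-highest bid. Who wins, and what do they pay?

Bids ranked: 4,095 (Ivan) > 1,755 (Sami) > 1,435 (Hana) > 1,255 (Quinn) > 875 (Vik)
Ivan wins; payment is bid #3 in the ranking = $1,435.

Ivan pays $1,435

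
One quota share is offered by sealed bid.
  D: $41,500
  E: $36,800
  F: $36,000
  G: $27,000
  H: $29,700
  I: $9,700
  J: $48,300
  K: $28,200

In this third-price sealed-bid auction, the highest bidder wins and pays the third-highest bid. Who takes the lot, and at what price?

Sorting bids: 48,300 (J) > 41,500 (D) > 36,800 (E) > 36,000 (F) > 29,700 (H) > 28,200 (K) > …
J wins; payment is bid #3 in the ranking = $36,800.

J pays $36,800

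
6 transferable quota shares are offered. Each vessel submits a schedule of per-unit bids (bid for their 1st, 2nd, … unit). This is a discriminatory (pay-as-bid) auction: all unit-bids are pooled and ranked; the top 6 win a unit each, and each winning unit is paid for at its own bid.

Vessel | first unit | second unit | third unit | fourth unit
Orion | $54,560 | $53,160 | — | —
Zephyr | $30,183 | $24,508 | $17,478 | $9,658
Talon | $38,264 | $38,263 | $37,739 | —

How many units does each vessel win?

Orion 2, Talon 3, Zephyr 1

Merging the schedules and taking the best 6: 54,560 (Orion-1), 53,160 (Orion-2), 38,264 (Talon-1), 38,263 (Talon-2), 37,739 (Talon-3), 30,183 (Zephyr-1)
Next rejected bid: $24,508 (not a price — pay-as-bid).
Allocation: Orion 2, Talon 3, Zephyr 1.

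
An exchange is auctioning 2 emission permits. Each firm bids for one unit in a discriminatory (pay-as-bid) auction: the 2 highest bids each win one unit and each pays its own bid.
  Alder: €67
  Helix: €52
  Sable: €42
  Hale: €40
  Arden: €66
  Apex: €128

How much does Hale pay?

Hale pays €0

Bids ranked high→low: 128 (Apex), 67 (Alder), 66 (Arden), 52 (Helix), …
The 2 highest are Apex, Alder.
Hale does not win → €0.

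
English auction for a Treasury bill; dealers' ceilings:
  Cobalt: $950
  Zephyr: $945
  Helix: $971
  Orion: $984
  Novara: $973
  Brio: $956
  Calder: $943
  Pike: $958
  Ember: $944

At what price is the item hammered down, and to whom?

Open ascending-bid auction: the price rises until one bidder remains; the winner pays the price at which the last rival dropped out.
Sorting limits: 984 (Orion) > 973 (Novara) > 971 (Helix) > 958 (Pike) > 956 (Brio) > 950 (Cobalt) > …
Bidding ends when Novara exits at $973; Orion takes it.

Orion wins at $973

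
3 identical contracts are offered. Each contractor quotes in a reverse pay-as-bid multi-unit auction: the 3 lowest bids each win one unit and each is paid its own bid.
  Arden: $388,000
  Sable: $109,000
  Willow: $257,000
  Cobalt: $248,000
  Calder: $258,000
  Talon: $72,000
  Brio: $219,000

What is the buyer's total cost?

Total cost: $400,000

Sorting: 72,000 (Talon), 109,000 (Sable), 219,000 (Brio), 248,000 (Cobalt), 257,000 (Willow), …
Winners (3 units): Talon, Sable, Brio.
Total cost = 72,000 + 109,000 + 219,000 = $400,000.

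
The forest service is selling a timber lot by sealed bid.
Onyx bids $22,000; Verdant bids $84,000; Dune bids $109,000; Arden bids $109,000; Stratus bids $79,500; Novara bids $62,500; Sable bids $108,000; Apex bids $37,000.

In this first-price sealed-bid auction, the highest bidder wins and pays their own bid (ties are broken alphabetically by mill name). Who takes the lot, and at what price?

Sorting bids: 109,000 (Arden) > 109,000 (Dune) > 108,000 (Sable) > 84,000 (Verdant) > 79,500 (Stratus) > 62,500 (Novara) > …
Tie at $109,000 → Arden wins by tie-break.
Arden has the highest bid and pays exactly that: $109,000.

Arden pays $109,000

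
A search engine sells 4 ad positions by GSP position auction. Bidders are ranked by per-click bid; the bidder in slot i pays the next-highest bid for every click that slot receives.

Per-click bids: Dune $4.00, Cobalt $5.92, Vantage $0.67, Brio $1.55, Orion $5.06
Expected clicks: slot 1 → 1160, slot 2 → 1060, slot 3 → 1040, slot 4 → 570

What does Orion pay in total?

Ranked by bid: $5.92 (Cobalt) > $5.06 (Orion) > $4.00 (Dune) > $1.55 (Brio) > $0.67 (Vantage)
Orion holds slot 2 → pays next bid $4.00 × 1060 clicks = $4240.00.

Orion pays $4240.00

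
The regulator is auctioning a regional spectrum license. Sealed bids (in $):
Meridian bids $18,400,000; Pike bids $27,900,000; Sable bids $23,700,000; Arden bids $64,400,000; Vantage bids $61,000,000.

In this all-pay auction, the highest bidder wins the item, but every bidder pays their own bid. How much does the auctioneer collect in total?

Rule: the highest bidder wins the item, but every bidder pays their own bid.
Bids ranked: 64,400,000 (Arden) > 61,000,000 (Vantage) > 27,900,000 (Pike) > 23,700,000 (Sable) > 18,400,000 (Meridian)
Every bidder forfeits their bid regardless of winning.
Revenue = 18,400,000 + 27,900,000 + 23,700,000 + 64,400,000 + 61,000,000 = $195,400,000.

Total revenue: $195,400,000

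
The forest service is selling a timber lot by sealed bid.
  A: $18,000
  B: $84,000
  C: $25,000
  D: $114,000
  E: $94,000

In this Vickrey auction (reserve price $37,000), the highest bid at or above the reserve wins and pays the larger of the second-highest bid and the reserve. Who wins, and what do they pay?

D pays $94,000

Vickrey auction (reserve price $37,000): the highest bid at or above the reserve wins and pays the larger of the second-highest bid and the reserve.
Sorting bids: 114,000 (D) > 94,000 (E) > 84,000 (B) > 25,000 (C) > 18,000 (A)
Highest eligible bid: D at $114,000.
Second-highest bid $94,000 exceeds the reserve $37,000 → payment $94,000.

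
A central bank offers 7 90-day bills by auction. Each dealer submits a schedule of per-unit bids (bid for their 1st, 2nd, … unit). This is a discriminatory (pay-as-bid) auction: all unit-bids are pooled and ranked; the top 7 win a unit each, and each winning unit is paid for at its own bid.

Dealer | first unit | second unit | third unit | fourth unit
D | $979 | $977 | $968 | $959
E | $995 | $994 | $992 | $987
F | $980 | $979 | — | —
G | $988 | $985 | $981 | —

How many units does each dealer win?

E 4, G 3

Pooled unit-bids ranked (top 7): 995 (E-1), 994 (E-2), 992 (E-3), 988 (G-1), 987 (E-4), 985 (G-2), 981 (G-3)
Next rejected bid: $980 (not a price — pay-as-bid).
Allocation: E 4, G 3.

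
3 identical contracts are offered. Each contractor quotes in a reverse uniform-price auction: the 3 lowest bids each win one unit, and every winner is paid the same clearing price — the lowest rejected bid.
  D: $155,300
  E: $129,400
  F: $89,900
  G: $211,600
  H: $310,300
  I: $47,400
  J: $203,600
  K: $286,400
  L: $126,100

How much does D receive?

Ordering the bids: 47,400 (I), 89,900 (F), 126,100 (L), 129,400 (E), 155,300 (D), …
Lowest 3: I, F, L.
First losing bid is E's $129,400, which sets the uniform price.
D does not win → is paid $0.

D is paid $0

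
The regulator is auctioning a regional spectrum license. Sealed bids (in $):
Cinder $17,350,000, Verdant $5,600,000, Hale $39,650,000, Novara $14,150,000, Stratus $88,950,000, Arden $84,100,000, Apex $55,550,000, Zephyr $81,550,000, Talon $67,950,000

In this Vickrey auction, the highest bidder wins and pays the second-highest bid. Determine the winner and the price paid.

Stratus pays $84,100,000

Vickrey auction: the highest bidder wins and pays the second-highest bid.
Bids ranked: 88,950,000 (Stratus) > 84,100,000 (Arden) > 81,550,000 (Zephyr) > 67,950,000 (Talon) > 55,550,000 (Apex) > 39,650,000 (Hale) > …
Second-price: Stratus pays Arden's bid of $84,100,000.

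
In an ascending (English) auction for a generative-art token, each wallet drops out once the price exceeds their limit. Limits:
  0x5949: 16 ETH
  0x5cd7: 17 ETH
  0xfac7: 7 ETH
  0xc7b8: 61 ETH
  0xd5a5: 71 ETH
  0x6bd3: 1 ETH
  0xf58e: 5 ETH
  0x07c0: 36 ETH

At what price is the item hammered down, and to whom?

0xd5a5 wins at 61 ETH

Sorting limits: 71 (0xd5a5) > 61 (0xc7b8) > 36 (0x07c0) > 17 (0x5cd7) > 16 (0x5949) > 7 (0xfac7) > …
0xc7b8 is the last rival to drop out, at 61 ETH; 0xd5a5 remains and wins at that price.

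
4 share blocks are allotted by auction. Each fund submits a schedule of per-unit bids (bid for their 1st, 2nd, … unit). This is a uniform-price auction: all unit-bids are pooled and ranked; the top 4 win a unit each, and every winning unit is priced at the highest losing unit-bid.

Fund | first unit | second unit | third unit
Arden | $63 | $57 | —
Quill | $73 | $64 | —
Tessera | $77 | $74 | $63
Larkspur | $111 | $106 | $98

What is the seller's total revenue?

Total revenue: $296

Merging the schedules and taking the best 4: 111 (Larkspur-1), 106 (Larkspur-2), 98 (Larkspur-3), 77 (Tessera-1)
First bid not allocated: $74.
Allocation: Larkspur 3, Tessera 1. Every unit priced at $74.
Revenue = 4 × 74 = $296.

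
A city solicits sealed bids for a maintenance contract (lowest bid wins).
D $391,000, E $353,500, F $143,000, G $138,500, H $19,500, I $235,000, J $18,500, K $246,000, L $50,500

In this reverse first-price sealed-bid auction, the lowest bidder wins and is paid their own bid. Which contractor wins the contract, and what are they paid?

Bids in order: 18,500 (J) < 19,500 (H) < 50,500 (L) < 138,500 (G) < 143,000 (F) < 235,000 (I) < …
First-price: J is paid what they bid, $18,500.

J is paid $18,500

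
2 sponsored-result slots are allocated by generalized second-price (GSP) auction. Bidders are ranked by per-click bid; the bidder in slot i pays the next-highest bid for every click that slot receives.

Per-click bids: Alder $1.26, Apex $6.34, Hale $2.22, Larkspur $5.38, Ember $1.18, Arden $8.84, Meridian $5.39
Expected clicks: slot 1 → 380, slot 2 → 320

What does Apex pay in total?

Apex pays $1724.80

Sorting advertisers: $8.84 (Arden) > $6.34 (Apex) > $5.39 (Meridian) > …
Apex holds slot 2 → pays next bid $5.39 × 320 clicks = $1724.80.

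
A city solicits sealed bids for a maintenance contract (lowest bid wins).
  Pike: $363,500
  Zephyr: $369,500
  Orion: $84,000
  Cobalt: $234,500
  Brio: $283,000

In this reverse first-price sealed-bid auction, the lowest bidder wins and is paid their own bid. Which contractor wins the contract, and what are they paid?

Sorting bids: 84,000 (Orion) < 234,500 (Cobalt) < 283,000 (Brio) < 363,500 (Pike) < 369,500 (Zephyr)
First-price: Orion is paid what they bid, $84,000.

Orion is paid $84,000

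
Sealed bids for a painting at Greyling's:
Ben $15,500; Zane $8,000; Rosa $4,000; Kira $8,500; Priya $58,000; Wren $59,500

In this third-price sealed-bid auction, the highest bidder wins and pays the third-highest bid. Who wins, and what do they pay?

Wren pays $15,500

Rule: the highest bidder wins and pays the third-highest bid.
Sorting bids: 59,500 (Wren) > 58,000 (Priya) > 15,500 (Ben) > 8,500 (Kira) > 8,000 (Zane) > 4,000 (Rosa)
Wren is highest; pays the third-highest bid, $15,500.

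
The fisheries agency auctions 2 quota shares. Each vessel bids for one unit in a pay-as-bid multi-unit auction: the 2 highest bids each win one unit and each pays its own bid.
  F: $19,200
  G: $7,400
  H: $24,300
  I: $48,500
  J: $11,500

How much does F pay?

F pays $0

Ordering the bids: 48,500 (I), 24,300 (H), 19,200 (F), 11,500 (J), …
Winners (2 units): I, H.
F does not win → $0.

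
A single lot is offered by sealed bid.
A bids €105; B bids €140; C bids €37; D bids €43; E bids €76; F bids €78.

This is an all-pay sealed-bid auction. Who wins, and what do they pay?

Sorting bids: 140 (B) > 105 (A) > 78 (F) > 76 (E) > 43 (D) > 37 (C)
B is highest and takes the item; every bidder forfeits their bid.

B pays €140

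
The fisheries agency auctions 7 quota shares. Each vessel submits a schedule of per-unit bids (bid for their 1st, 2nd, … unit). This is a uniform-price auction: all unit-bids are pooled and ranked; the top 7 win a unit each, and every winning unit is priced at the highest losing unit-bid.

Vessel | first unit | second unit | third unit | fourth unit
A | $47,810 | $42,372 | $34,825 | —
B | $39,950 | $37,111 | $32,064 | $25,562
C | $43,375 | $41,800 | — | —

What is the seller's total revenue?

Pooled unit-bids ranked (top 7): 47,810 (A-1), 43,375 (C-1), 42,372 (A-2), 41,800 (C-2), 39,950 (B-1), 37,111 (B-2), 34,825 (A-3)
First bid not allocated: $32,064.
Allocation: A 3, B 2, C 2. Every unit priced at $32,064.
Revenue = 7 × 32,064 = $224,448.

Total revenue: $224,448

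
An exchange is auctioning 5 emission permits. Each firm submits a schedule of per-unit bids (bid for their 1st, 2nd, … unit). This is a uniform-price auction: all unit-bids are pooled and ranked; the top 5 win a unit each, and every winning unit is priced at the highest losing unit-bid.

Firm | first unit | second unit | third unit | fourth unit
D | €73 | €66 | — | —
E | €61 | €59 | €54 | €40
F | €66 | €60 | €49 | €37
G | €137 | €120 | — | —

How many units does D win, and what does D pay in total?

D: 2 units, pays €122

Merging the schedules and taking the best 5: 137 (G-1), 120 (G-2), 73 (D-1), 66 (D-2), 66 (F-1)
The (k+1)-th unit-bid is €61.
D wins 2 unit(s) at €61 each.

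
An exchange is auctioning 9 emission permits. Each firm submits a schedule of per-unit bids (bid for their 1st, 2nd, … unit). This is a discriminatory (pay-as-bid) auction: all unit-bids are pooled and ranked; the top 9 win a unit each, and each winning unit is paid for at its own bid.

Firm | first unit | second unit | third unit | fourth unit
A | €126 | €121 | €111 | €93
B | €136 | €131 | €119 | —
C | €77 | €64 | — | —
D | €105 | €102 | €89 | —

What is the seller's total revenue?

Pooled unit-bids ranked (top 9): 136 (B-1), 131 (B-2), 126 (A-1), 121 (A-2), 119 (B-3), 111 (A-3), 105 (D-1), 102 (D-2), 93 (A-4)
Next rejected bid: €89 (not a price — pay-as-bid).
Each winning unit pays its own bid.
Revenue = 136 + 131 + 126 + 121 + 119 + 111 + 105 + 102 + 93 = €1,044.

Total revenue: €1,044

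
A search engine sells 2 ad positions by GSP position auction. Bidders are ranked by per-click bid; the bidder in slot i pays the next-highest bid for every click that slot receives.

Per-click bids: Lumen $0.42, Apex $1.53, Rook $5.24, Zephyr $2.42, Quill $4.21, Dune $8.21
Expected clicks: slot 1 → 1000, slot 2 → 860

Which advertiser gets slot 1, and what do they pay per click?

Dune; $5.24 per click

Per-click bids in order: $8.21 (Dune) > $5.24 (Rook) > $4.21 (Quill) > …
Slot 1 goes to the first-ranked bidder, Dune, who pays the next bid down: $5.24/click.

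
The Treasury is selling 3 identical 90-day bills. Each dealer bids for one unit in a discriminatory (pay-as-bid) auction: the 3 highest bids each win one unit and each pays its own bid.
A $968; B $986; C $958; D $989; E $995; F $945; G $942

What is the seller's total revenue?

Total revenue: $2,970

Ordering the bids: 995 (E), 989 (D), 986 (B), 968 (A), 958 (C), …
The 3 highest are E, D, B.
Total revenue = 995 + 989 + 986 = $2,970.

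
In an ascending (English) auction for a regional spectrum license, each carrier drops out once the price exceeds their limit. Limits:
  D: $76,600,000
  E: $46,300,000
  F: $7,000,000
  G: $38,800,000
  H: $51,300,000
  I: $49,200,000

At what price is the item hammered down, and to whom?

D wins at $51,300,000

Rule: the price rises until one bidder remains; the winner pays the price at which the last rival dropped out.
Limits in order: 76,600,000 (D) > 51,300,000 (H) > 49,200,000 (I) > 46,300,000 (E) > 38,800,000 (G) > 7,000,000 (F)
H is the last rival to drop out, at $51,300,000; D remains and wins at that price.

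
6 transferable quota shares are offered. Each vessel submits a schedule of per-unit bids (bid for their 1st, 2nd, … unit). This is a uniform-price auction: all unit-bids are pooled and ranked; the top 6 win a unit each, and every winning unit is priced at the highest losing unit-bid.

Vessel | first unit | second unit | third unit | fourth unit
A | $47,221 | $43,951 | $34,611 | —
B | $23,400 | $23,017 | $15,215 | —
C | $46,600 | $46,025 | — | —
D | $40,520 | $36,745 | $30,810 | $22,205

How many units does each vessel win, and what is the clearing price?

All unit-bids, highest first — top 6: 47,221 (A-1), 46,600 (C-1), 46,025 (C-2), 43,951 (A-2), 40,520 (D-1), 36,745 (D-2)
The (k+1)-th unit-bid is $34,611.
Allocation: A 2, C 2, D 2.

A 2, C 2, D 2; clearing price $34,611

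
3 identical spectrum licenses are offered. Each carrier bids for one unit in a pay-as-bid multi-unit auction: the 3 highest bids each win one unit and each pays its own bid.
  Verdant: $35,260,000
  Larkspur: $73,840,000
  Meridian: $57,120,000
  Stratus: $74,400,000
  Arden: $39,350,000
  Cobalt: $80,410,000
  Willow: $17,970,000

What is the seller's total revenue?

Total revenue: $228,650,000

Ordering the bids: 80,410,000 (Cobalt), 74,400,000 (Stratus), 73,840,000 (Larkspur), 57,120,000 (Meridian), 39,350,000 (Arden), …
Winners (3 units): Cobalt, Stratus, Larkspur.
Total revenue = 80,410,000 + 74,400,000 + 73,840,000 = $228,650,000.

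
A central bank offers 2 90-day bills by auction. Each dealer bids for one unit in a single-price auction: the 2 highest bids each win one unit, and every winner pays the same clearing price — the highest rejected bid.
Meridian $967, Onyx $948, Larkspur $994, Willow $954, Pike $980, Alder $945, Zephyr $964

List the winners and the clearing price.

Sorting: 994 (Larkspur), 980 (Pike), 967 (Meridian), 964 (Zephyr), …
Winners (2 units): Larkspur, Pike.
Highest unsuccessful bid: $967 → clearing price.

Larkspur, Pike; each pays $967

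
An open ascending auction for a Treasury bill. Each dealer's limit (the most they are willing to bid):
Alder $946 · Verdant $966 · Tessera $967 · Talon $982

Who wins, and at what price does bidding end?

Talon wins at $967

Sorting limits: 982 (Talon) > 967 (Tessera) > 966 (Verdant) > 946 (Alder)
Once the price passes $967, only Talon is left; the hammer falls at Tessera's limit of $967.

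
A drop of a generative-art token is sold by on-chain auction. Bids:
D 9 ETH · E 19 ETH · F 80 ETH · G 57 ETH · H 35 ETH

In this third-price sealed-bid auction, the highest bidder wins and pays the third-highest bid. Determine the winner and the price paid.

F pays 35 ETH

Third-price sealed-bid auction: the highest bidder wins and pays the third-highest bid.
Sorting bids: 80 (F) > 57 (G) > 35 (H) > 19 (E) > 9 (D)
F wins; payment is bid #3 in the ranking = 35 ETH.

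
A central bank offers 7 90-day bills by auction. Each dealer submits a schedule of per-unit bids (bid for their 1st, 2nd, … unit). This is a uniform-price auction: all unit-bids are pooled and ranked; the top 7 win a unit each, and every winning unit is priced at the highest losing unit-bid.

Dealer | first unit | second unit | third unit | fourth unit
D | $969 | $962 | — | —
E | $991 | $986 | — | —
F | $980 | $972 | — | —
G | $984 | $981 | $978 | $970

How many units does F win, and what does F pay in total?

Pooled unit-bids ranked (top 7): 991 (E-1), 986 (E-2), 984 (G-1), 981 (G-2), 980 (F-1), 978 (G-3), 972 (F-2)
First bid not allocated: $970.
F wins 2 unit(s) at $970 each.

F: 2 units, pays $1,940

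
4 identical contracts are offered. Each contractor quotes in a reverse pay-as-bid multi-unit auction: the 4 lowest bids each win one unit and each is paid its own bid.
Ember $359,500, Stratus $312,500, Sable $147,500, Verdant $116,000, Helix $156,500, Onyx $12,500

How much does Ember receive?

Ember is paid $0

Ordering the bids: 12,500 (Onyx), 116,000 (Verdant), 147,500 (Sable), 156,500 (Helix), 312,500 (Stratus), 359,500 (Ember)
Lowest 4: Onyx, Verdant, Sable, Helix.
Ember does not win → $0.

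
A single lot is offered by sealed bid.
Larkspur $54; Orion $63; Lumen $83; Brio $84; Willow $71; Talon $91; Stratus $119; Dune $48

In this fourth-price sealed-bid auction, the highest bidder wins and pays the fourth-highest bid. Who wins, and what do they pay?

Stratus pays $83

Sorting bids: 119 (Stratus) > 91 (Talon) > 84 (Brio) > 83 (Lumen) > 71 (Willow) > 63 (Orion) > …
Stratus wins; payment is bid #4 in the ranking = $83.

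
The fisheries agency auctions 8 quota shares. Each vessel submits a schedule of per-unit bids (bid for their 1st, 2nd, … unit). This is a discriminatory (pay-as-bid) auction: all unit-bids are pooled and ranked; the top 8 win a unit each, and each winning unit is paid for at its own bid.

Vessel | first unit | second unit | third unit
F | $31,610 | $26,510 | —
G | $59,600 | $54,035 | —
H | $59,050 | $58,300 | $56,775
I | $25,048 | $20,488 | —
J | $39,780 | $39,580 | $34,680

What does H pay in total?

Pooled unit-bids ranked (top 8): 59,600 (G-1), 59,050 (H-1), 58,300 (H-2), 56,775 (H-3), 54,035 (G-2), 39,780 (J-1), 39,580 (J-2), 34,680 (J-3)
Next rejected bid: $31,610 (not a price — pay-as-bid).
H's winning unit-bids: 59,050 + 58,300 + 56,775 = $174,125.

H pays $174,125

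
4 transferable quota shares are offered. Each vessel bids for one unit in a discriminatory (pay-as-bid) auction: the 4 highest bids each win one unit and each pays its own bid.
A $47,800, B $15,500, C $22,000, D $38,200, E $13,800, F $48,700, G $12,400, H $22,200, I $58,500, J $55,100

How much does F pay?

Ordering the bids: 58,500 (I), 55,100 (J), 48,700 (F), 47,800 (A), 38,200 (D), 22,200 (H), …
The 4 highest are I, J, F, A.
F wins → own bid $48,700.

F pays $48,700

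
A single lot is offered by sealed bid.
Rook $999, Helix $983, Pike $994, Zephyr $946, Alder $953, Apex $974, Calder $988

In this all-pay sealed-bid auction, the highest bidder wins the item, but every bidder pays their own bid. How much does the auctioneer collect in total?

Sorting bids: 999 (Rook) > 994 (Pike) > 988 (Calder) > 983 (Helix) > 974 (Apex) > 953 (Alder) > …
Rook wins with the top bid; all bids are sunk regardless.
Every bidder forfeits their bid regardless of winning.
Revenue = 999 + 983 + 994 + 946 + 953 + 974 + 988 = $6,837.

Total revenue: $6,837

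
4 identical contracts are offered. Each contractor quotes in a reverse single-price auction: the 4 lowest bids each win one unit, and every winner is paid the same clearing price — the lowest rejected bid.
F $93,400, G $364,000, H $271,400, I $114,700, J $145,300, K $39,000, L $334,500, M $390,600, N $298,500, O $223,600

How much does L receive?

Sorting: 39,000 (K), 93,400 (F), 114,700 (I), 145,300 (J), 223,600 (O), 271,400 (H), …
Winners (4 units): K, F, I, J.
Clearing price = lowest rejected bid = $223,600.
L does not win → is paid $0.

L is paid $0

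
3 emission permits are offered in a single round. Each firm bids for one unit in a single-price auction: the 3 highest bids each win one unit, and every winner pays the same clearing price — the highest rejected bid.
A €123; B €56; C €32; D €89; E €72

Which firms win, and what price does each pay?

A, D, E; each pays €56

Ordering the bids: 123 (A), 89 (D), 72 (E), 56 (B), 32 (C)
Top 3: A, D, E.
Highest unsuccessful bid: €56 → clearing price.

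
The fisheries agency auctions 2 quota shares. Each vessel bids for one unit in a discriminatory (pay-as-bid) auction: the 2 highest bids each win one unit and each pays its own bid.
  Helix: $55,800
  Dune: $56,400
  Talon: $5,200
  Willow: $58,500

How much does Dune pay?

Bids ranked high→low: 58,500 (Willow), 56,400 (Dune), 55,800 (Helix), 5,200 (Talon)
Top 2: Willow, Dune.
Dune wins → own bid $56,400.

Dune pays $56,400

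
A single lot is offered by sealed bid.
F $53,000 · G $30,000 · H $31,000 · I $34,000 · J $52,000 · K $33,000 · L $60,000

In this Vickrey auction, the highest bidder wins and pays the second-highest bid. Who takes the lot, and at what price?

Sorting bids: 60,000 (L) > 53,000 (F) > 52,000 (J) > 34,000 (I) > 33,000 (K) > 31,000 (H) > …
Second-price: L pays F's bid of $53,000.

L pays $53,000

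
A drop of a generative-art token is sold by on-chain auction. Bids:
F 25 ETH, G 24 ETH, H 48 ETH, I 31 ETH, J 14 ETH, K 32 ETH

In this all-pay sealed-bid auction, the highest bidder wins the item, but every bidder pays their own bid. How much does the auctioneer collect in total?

Total revenue: 174 ETH

All-pay sealed-bid auction: the highest bidder wins the item, but every bidder pays their own bid.
Bids ranked: 48 (H) > 32 (K) > 31 (I) > 25 (F) > 24 (G) > 14 (J)
H wins with the top bid; all bids are sunk regardless.
Every bidder forfeits their bid regardless of winning.
Revenue = 25 + 24 + 48 + 31 + 14 + 32 = 174 ETH.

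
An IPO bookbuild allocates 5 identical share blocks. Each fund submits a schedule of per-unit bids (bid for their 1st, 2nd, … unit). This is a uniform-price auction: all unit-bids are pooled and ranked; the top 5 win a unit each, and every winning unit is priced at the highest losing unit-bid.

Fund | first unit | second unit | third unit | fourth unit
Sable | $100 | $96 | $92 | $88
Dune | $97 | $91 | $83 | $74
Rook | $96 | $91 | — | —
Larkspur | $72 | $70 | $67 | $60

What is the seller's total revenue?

All unit-bids, highest first — top 5: 100 (Sable-1), 97 (Dune-1), 96 (Sable-2), 96 (Rook-1), 92 (Sable-3)
The (k+1)-th unit-bid is $91.
Allocation: Dune 1, Rook 1, Sable 3. Every unit priced at $91.
Revenue = 5 × 91 = $455.

Total revenue: $455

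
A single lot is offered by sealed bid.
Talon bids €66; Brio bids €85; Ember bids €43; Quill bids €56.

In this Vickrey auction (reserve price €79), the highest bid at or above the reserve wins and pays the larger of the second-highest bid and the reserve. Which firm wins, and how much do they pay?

Sorting bids: 85 (Brio) > 66 (Talon) > 56 (Quill) > 43 (Ember)
Highest eligible bid: Brio at €85.
max(second-highest €66, reserve €79) = €79.

Brio pays €79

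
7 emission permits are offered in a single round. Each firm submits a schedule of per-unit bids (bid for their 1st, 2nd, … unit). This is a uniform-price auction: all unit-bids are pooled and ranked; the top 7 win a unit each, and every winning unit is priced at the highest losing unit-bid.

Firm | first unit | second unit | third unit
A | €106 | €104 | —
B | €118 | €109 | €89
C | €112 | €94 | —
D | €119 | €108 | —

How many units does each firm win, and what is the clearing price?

Merging the schedules and taking the best 7: 119 (D-1), 118 (B-1), 112 (C-1), 109 (B-2), 108 (D-2), 106 (A-1), 104 (A-2)
First bid not allocated: €94.
Allocation: A 2, B 2, C 1, D 2.

A 2, B 2, C 1, D 2; clearing price €94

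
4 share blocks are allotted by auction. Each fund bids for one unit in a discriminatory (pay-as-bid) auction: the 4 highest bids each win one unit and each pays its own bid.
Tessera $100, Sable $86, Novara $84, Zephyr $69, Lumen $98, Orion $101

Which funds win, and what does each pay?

Sorting: 101 (Orion), 100 (Tessera), 98 (Lumen), 86 (Sable), 84 (Novara), 69 (Zephyr)
Winners (4 units): Orion, Tessera, Lumen, Sable.
Each winner pays its own bid: Orion $101, Tessera $100, Lumen $98, Sable $86.

Orion $101, Tessera $100, Lumen $98, Sable $86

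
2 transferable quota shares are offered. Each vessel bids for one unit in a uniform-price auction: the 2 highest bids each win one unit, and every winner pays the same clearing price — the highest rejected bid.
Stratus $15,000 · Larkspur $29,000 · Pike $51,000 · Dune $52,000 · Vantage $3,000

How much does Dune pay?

Ordering the bids: 52,000 (Dune), 51,000 (Pike), 29,000 (Larkspur), 15,000 (Stratus), …
The 2 highest are Dune, Pike.
First losing bid is Larkspur's $29,000, which sets the uniform price.
Dune wins → pays $29,000.

Dune pays $29,000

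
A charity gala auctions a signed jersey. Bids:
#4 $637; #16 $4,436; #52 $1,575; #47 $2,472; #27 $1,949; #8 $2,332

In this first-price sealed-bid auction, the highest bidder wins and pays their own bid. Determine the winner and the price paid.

#16 pays $4,436

Sorting bids: 4,436 (#16) > 2,472 (#47) > 2,332 (#8) > 1,949 (#27) > 1,575 (#52) > 637 (#4)
#16 is highest → pays own bid, $4,436.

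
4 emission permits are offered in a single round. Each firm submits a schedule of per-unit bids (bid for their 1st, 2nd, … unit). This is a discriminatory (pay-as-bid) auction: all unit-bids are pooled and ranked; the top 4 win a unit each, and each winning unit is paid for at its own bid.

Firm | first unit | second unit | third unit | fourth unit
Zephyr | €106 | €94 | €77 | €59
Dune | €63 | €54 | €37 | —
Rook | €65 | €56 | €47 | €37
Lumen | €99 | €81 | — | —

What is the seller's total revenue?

Total revenue: €380

Pooled unit-bids ranked (top 4): 106 (Zephyr-1), 99 (Lumen-1), 94 (Zephyr-2), 81 (Lumen-2)
Next rejected bid: €77 (not a price — pay-as-bid).
Each winning unit pays its own bid.
Revenue = 106 + 99 + 94 + 81 = €380.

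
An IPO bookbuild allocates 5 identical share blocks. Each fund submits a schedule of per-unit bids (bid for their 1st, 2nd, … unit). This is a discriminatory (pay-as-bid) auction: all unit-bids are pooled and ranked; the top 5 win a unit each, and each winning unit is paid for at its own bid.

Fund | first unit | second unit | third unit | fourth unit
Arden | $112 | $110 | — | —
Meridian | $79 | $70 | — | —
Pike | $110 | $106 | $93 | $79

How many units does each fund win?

Arden 2, Pike 3

Merging the schedules and taking the best 5: 112 (Arden-1), 110 (Arden-2), 110 (Pike-1), 106 (Pike-2), 93 (Pike-3)
Next rejected bid: $79 (not a price — pay-as-bid).
Allocation: Arden 2, Pike 3.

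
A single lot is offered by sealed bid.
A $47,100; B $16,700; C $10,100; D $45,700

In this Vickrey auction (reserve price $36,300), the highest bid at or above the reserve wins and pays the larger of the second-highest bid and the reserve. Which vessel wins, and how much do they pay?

A pays $45,700

Rule: the highest bid at or above the reserve wins and pays the larger of the second-highest bid and the reserve.
Sorting bids: 47,100 (A) > 45,700 (D) > 16,700 (B) > 10,100 (C)
A has the top bid at or above the reserve ($47,100).
max(second-highest $45,700, reserve $36,300) = $45,700; the reserve does not bind.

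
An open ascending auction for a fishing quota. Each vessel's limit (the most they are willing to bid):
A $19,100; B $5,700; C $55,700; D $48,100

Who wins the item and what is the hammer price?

C wins at $48,100

Sorting limits: 55,700 (C) > 48,100 (D) > 19,100 (A) > 5,700 (B)
D is the last rival to drop out, at $48,100; C remains and wins at that price.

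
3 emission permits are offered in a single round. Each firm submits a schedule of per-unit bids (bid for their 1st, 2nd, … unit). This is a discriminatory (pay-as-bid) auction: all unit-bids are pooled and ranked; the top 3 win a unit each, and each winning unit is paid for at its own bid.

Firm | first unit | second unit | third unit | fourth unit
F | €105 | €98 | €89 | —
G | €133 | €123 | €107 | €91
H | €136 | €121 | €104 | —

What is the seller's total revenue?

All unit-bids, highest first — top 3: 136 (H-1), 133 (G-1), 123 (G-2)
Next rejected bid: €121 (not a price — pay-as-bid).
Each winning unit pays its own bid.
Revenue = 136 + 133 + 123 = €392.

Total revenue: €392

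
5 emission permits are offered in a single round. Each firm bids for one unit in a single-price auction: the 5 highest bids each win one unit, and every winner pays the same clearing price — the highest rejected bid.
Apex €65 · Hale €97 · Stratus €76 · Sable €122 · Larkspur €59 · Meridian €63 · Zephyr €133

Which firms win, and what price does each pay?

Zephyr, Sable, Hale, Stratus, Apex; each pays €63

Sorting: 133 (Zephyr), 122 (Sable), 97 (Hale), 76 (Stratus), 65 (Apex), 63 (Meridian), 59 (Larkspur)
Winners (5 units): Zephyr, Sable, Hale, Stratus, Apex.
First losing bid is Meridian's €63, which sets the uniform price.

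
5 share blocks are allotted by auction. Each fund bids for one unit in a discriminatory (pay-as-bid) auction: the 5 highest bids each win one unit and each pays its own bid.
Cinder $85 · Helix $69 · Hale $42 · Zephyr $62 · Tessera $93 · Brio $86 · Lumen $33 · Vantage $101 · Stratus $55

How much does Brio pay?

Sorting: 101 (Vantage), 93 (Tessera), 86 (Brio), 85 (Cinder), 69 (Helix), 62 (Zephyr), 55 (Stratus), …
The 5 highest are Vantage, Tessera, Brio, Cinder, Helix.
Brio wins → own bid $86.

Brio pays $86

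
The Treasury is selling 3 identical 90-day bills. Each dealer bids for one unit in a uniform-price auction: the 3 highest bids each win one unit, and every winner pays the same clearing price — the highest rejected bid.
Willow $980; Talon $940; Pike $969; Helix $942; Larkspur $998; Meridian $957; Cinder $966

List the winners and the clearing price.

Ordering the bids: 998 (Larkspur), 980 (Willow), 969 (Pike), 966 (Cinder), 957 (Meridian), …
Winners (3 units): Larkspur, Willow, Pike.
Highest unsuccessful bid: $966 → clearing price.

Larkspur, Willow, Pike; each pays $966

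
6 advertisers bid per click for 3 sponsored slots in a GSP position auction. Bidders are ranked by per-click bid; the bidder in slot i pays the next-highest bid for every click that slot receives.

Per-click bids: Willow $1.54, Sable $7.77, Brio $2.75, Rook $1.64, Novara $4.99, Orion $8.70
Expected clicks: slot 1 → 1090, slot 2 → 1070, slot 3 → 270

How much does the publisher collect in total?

Sorting advertisers: $8.70 (Orion) > $7.77 (Sable) > $4.99 (Novara) > $2.75 (Brio) > …
Slot 1: Orion pays $7.77 × 1090 = $8469.30
Slot 2: Sable pays $4.99 × 1070 = $5339.30
Slot 3: Novara pays $2.75 × 270 = $742.50
Total = $14551.10

Total revenue: $14551.10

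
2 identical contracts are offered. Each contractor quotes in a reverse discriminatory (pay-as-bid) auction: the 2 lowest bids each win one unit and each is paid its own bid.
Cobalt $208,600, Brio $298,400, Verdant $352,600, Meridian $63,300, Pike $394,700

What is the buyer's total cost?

Sorting: 63,300 (Meridian), 208,600 (Cobalt), 298,400 (Brio), 352,600 (Verdant), …
The 2 lowest are Meridian, Cobalt.
Total cost = 63,300 + 208,600 = $271,900.

Total cost: $271,900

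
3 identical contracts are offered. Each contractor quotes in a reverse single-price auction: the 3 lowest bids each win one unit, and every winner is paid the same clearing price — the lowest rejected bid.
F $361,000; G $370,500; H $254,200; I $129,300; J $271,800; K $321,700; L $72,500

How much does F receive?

Ordering the bids: 72,500 (L), 129,300 (I), 254,200 (H), 271,800 (J), 321,700 (K), …
Lowest 3: L, I, H.
Lowest unsuccessful bid: $271,800 → clearing price.
F does not win → is paid $0.

F is paid $0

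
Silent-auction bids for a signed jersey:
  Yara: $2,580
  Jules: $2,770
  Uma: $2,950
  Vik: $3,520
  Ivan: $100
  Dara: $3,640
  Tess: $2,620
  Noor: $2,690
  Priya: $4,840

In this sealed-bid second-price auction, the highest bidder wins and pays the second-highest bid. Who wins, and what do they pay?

Bids ranked: 4,840 (Priya) > 3,640 (Dara) > 3,520 (Vik) > 2,950 (Uma) > 2,770 (Jules) > 2,690 (Noor) > …
Priya wins with the highest bid; price is set by the runner-up at $3,640.

Priya pays $3,640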